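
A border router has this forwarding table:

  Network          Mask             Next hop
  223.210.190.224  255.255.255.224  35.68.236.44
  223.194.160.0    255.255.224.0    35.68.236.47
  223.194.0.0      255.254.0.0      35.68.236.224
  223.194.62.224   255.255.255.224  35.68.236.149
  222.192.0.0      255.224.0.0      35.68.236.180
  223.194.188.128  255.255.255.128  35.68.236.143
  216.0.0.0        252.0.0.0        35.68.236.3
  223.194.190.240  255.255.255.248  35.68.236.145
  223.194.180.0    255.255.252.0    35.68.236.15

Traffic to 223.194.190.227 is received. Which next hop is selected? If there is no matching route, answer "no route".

35.68.236.47

Routes whose prefix contains 223.194.190.227:
  223.194.0.0/15 (223.194.0.0 - 223.195.255.255) -> 35.68.236.224
  223.194.160.0/19 (223.194.160.0 - 223.194.191.255) -> 35.68.236.47
More-specific entries that do NOT match:
  223.194.190.240/29 (223.194.190.240 - 223.194.190.247) does not contain 223.194.190.227
  223.210.190.224/27 (223.210.190.224 - 223.210.190.255) does not contain 223.194.190.227
  223.194.62.224/27 (223.194.62.224 - 223.194.62.255) does not contain 223.194.190.227
  223.194.188.128/25 (223.194.188.128 - 223.194.188.255) does not contain 223.194.190.227
  223.194.180.0/22 (223.194.180.0 - 223.194.183.255) does not contain 223.194.190.227
Longest matching prefix is /19 -> next hop 35.68.236.47.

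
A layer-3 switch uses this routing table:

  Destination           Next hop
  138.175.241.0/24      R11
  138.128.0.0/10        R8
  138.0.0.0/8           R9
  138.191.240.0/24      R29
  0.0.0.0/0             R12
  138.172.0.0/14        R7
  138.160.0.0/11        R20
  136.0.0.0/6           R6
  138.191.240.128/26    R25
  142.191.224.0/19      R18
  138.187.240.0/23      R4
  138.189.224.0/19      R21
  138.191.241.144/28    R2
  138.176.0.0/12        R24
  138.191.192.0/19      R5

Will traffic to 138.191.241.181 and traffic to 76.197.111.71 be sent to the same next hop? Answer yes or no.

no

138.191.241.181: longest match 138.176.0.0/12 -> R24
76.197.111.71: longest match 0.0.0.0/0 -> R12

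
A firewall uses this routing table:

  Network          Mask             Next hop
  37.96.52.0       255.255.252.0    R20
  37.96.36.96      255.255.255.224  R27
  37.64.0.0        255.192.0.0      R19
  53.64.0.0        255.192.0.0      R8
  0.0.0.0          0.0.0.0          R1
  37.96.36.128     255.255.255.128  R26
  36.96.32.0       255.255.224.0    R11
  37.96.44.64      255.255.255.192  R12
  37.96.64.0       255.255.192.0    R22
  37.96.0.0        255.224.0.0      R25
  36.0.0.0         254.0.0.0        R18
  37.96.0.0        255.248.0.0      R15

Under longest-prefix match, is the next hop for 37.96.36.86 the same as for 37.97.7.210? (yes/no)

yes

37.96.36.86: longest match 37.96.0.0/13 -> R15
37.97.7.210: longest match 37.96.0.0/13 -> R15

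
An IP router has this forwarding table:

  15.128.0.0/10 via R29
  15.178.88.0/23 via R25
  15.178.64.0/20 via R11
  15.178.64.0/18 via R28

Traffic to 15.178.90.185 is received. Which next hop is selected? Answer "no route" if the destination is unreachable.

R28

Routes whose prefix contains 15.178.90.185:
  15.128.0.0/10 (15.128.0.0 - 15.191.255.255) -> R29
  15.178.64.0/18 (15.178.64.0 - 15.178.127.255) -> R28
More-specific entries that do NOT match:
  15.178.88.0/23 (15.178.88.0 - 15.178.89.255) does not contain 15.178.90.185
  15.178.64.0/20 (15.178.64.0 - 15.178.79.255) does not contain 15.178.90.185
Longest matching prefix is /18 -> next hop R28.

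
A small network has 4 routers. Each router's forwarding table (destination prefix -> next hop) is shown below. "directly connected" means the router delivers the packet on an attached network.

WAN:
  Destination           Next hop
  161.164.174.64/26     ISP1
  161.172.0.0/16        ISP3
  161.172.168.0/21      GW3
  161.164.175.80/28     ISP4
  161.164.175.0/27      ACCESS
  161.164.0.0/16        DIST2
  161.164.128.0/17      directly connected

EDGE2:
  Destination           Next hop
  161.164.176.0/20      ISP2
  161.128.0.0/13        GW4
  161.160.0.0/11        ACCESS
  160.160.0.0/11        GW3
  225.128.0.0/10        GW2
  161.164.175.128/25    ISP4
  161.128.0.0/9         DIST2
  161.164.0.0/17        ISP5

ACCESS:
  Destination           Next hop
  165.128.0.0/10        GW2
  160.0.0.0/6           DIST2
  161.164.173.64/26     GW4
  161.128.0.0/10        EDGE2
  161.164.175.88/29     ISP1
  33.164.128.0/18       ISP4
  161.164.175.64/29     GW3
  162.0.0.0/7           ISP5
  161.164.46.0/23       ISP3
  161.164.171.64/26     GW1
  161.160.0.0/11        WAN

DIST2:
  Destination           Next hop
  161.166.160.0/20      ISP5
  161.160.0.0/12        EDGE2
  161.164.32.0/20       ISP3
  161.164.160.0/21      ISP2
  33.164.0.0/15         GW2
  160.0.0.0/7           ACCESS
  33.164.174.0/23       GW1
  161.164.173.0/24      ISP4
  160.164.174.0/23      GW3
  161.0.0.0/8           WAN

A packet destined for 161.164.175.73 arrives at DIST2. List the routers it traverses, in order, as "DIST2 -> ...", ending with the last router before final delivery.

At DIST2: longest match for 161.164.175.73 is 161.160.0.0/12 -> EDGE2
At EDGE2: longest match for 161.164.175.73 is 161.160.0.0/11 -> ACCESS
At ACCESS: longest match for 161.164.175.73 is 161.160.0.0/11 -> WAN
At WAN: longest match for 161.164.175.73 is 161.164.128.0/17 -> directly connected

DIST2 -> EDGE2 -> ACCESS -> WAN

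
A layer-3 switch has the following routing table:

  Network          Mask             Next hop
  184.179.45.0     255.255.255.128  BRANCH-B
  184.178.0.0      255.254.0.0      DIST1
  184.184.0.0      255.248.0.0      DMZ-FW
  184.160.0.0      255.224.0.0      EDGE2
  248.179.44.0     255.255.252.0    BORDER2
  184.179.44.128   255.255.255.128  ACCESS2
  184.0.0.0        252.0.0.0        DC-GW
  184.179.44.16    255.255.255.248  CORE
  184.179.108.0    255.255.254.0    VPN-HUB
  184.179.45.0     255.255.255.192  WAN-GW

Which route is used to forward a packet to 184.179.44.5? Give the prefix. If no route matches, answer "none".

184.178.0.0/15

Entries matching 184.179.44.5:
  184.0.0.0/6 (184.0.0.0 - 187.255.255.255)
  184.160.0.0/11 (184.160.0.0 - 184.191.255.255)
  184.178.0.0/15 (184.178.0.0 - 184.179.255.255)
Most specific is 184.178.0.0/15.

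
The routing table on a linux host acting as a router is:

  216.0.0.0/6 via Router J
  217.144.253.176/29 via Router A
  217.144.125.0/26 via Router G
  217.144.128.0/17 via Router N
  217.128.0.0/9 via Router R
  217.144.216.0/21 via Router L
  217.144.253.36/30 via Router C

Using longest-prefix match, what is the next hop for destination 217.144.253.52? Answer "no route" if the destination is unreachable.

Router N

Routes whose prefix contains 217.144.253.52:
  216.0.0.0/6 (216.0.0.0 - 219.255.255.255) -> Router J
  217.128.0.0/9 (217.128.0.0 - 217.255.255.255) -> Router R
  217.144.128.0/17 (217.144.128.0 - 217.144.255.255) -> Router N
More-specific entries that do NOT match:
  217.144.253.36/30 (217.144.253.36 - 217.144.253.39) does not contain 217.144.253.52
  217.144.253.176/29 (217.144.253.176 - 217.144.253.183) does not contain 217.144.253.52
  217.144.125.0/26 (217.144.125.0 - 217.144.125.63) does not contain 217.144.253.52
  217.144.216.0/21 (217.144.216.0 - 217.144.223.255) does not contain 217.144.253.52
Longest matching prefix is /17 -> next hop Router N.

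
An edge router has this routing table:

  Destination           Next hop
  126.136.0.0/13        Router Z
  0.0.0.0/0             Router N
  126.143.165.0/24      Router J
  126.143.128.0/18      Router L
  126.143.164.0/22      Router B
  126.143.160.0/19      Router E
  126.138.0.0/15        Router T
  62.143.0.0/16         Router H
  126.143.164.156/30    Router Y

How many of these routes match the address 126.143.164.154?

Prefixes containing 126.143.164.154:
  0.0.0.0/0 (default, matches everything)
  126.136.0.0/13 (126.136.0.0 - 126.143.255.255)
  126.143.128.0/18 (126.143.128.0 - 126.143.191.255)
  126.143.160.0/19 (126.143.160.0 - 126.143.191.255)
  126.143.164.0/22 (126.143.164.0 - 126.143.167.255)
Total matching entries: 5.

5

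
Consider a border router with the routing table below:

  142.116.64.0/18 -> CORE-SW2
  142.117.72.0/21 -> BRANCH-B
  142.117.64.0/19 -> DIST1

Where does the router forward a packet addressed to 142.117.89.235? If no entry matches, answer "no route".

Routes whose prefix contains 142.117.89.235:
  142.117.64.0/19 (142.117.64.0 - 142.117.95.255) -> DIST1
More-specific entries that do NOT match:
  142.117.72.0/21 (142.117.72.0 - 142.117.79.255) does not contain 142.117.89.235
Longest matching prefix is /19 -> next hop DIST1.

DIST1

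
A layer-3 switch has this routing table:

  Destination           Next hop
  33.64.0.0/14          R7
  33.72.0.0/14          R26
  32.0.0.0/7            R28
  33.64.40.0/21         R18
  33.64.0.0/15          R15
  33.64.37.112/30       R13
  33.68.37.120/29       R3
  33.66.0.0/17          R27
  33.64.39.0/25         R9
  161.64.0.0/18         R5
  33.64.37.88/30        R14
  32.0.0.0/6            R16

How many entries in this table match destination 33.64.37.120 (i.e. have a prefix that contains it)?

Prefixes containing 33.64.37.120:
  32.0.0.0/6 (32.0.0.0 - 35.255.255.255)
  32.0.0.0/7 (32.0.0.0 - 33.255.255.255)
  33.64.0.0/14 (33.64.0.0 - 33.67.255.255)
  33.64.0.0/15 (33.64.0.0 - 33.65.255.255)
Total matching entries: 4.

4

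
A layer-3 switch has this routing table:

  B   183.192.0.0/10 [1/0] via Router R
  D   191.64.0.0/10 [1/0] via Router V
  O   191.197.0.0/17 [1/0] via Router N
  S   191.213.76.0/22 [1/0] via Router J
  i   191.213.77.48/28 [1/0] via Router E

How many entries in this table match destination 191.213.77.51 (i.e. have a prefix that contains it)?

Prefixes containing 191.213.77.51:
  191.213.76.0/22 (191.213.76.0 - 191.213.79.255)
  191.213.77.48/28 (191.213.77.48 - 191.213.77.63)
Total matching entries: 2.

2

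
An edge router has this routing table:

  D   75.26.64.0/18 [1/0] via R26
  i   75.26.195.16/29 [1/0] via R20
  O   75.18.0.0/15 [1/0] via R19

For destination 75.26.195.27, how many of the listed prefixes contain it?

No listed prefix contains 75.26.195.27.
Total matching entries: 0.

0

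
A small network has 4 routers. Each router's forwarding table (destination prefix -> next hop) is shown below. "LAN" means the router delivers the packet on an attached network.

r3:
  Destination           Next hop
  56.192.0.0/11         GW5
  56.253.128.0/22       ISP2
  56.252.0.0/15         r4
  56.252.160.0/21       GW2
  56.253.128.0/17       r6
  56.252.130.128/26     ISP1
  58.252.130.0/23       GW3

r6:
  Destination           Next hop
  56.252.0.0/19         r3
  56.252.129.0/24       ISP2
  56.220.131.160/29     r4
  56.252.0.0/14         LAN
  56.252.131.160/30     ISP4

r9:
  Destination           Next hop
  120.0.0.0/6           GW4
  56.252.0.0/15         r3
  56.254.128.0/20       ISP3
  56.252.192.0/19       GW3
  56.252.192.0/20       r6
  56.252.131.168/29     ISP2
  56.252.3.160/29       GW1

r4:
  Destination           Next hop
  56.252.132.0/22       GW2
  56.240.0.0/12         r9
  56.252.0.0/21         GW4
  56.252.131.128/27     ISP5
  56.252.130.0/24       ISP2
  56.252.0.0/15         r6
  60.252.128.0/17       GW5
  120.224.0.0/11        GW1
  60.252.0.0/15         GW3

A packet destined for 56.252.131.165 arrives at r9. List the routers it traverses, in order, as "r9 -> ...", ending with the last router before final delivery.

At r9: longest match for 56.252.131.165 is 56.252.0.0/15 -> r3
At r3: longest match for 56.252.131.165 is 56.252.0.0/15 -> r4
At r4: longest match for 56.252.131.165 is 56.252.0.0/15 -> r6
At r6: longest match for 56.252.131.165 is 56.252.0.0/14 -> LAN

r9 -> r3 -> r4 -> r6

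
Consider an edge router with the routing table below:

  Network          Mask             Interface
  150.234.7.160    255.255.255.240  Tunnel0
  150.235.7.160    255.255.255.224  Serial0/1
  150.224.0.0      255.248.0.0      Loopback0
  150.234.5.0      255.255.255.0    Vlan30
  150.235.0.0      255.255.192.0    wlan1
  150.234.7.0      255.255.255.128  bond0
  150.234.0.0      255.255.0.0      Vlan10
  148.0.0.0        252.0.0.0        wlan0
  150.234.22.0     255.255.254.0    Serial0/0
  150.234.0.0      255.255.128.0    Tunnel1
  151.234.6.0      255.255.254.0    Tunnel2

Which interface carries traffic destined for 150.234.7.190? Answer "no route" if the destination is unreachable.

Routes whose prefix contains 150.234.7.190:
  148.0.0.0/6 (148.0.0.0 - 151.255.255.255) -> wlan0
  150.234.0.0/16 (150.234.0.0 - 150.234.255.255) -> Vlan10
  150.234.0.0/17 (150.234.0.0 - 150.234.127.255) -> Tunnel1
More-specific entries that do NOT match:
  150.234.7.160/28 (150.234.7.160 - 150.234.7.175) does not contain 150.234.7.190
  150.235.7.160/27 (150.235.7.160 - 150.235.7.191) does not contain 150.234.7.190
  150.234.7.0/25 (150.234.7.0 - 150.234.7.127) does not contain 150.234.7.190
  150.234.5.0/24 (150.234.5.0 - 150.234.5.255) does not contain 150.234.7.190
  150.234.22.0/23 (150.234.22.0 - 150.234.23.255) does not contain 150.234.7.190
  151.234.6.0/23 (151.234.6.0 - 151.234.7.255) does not contain 150.234.7.190
  150.235.0.0/18 (150.235.0.0 - 150.235.63.255) does not contain 150.234.7.190
Longest matching prefix is /17 -> interface Tunnel1.

Tunnel1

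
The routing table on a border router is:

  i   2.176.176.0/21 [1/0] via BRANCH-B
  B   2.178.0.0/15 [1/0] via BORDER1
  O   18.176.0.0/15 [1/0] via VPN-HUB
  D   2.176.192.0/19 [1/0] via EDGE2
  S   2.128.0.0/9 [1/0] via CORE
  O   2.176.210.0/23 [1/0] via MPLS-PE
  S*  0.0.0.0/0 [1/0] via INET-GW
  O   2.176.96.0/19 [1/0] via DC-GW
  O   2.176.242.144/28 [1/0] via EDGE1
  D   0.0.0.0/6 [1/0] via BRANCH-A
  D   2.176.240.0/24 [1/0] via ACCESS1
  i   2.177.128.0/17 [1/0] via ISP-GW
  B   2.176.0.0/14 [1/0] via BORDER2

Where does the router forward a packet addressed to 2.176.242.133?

BORDER2

Routes whose prefix contains 2.176.242.133:
  0.0.0.0/0 (default, matches everything) -> INET-GW
  0.0.0.0/6 (0.0.0.0 - 3.255.255.255) -> BRANCH-A
  2.128.0.0/9 (2.128.0.0 - 2.255.255.255) -> CORE
  2.176.0.0/14 (2.176.0.0 - 2.179.255.255) -> BORDER2
More-specific entries that do NOT match:
  2.176.242.144/28 (2.176.242.144 - 2.176.242.159) does not contain 2.176.242.133
  2.176.240.0/24 (2.176.240.0 - 2.176.240.255) does not contain 2.176.242.133
  2.176.210.0/23 (2.176.210.0 - 2.176.211.255) does not contain 2.176.242.133
  2.176.176.0/21 (2.176.176.0 - 2.176.183.255) does not contain 2.176.242.133
  2.176.192.0/19 (2.176.192.0 - 2.176.223.255) does not contain 2.176.242.133
  2.176.96.0/19 (2.176.96.0 - 2.176.127.255) does not contain 2.176.242.133
  2.177.128.0/17 (2.177.128.0 - 2.177.255.255) does not contain 2.176.242.133
  2.178.0.0/15 (2.178.0.0 - 2.179.255.255) does not contain 2.176.242.133
  18.176.0.0/15 (18.176.0.0 - 18.177.255.255) does not contain 2.176.242.133
Longest matching prefix is /14 -> next hop BORDER2.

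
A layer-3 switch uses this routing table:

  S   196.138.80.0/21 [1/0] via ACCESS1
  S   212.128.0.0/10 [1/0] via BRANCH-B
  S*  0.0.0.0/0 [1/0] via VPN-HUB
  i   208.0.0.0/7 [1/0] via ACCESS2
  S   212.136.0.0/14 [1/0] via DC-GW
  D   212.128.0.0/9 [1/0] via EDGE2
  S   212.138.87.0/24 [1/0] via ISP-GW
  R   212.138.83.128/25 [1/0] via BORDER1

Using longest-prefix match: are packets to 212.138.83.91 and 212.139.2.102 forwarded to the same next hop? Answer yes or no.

yes

212.138.83.91: longest match 212.136.0.0/14 -> DC-GW
212.139.2.102: longest match 212.136.0.0/14 -> DC-GW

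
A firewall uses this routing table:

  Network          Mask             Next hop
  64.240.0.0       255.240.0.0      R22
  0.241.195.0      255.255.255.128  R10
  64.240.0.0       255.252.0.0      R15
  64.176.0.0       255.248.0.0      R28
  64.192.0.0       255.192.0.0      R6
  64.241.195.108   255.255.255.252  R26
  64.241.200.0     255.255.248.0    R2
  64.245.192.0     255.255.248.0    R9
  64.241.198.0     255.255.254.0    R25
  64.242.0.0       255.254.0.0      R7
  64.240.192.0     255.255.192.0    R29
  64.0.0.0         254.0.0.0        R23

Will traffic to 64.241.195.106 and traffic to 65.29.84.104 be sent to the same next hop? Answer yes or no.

no

64.241.195.106: longest match 64.240.0.0/14 -> R15
65.29.84.104: longest match 64.0.0.0/7 -> R23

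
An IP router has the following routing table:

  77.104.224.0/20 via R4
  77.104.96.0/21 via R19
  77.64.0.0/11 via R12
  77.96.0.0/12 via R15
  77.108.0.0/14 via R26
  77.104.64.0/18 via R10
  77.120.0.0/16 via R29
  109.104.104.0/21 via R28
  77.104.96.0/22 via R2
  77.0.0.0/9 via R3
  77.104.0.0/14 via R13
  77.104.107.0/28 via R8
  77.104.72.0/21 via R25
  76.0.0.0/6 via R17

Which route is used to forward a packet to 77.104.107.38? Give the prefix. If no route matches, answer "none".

Entries matching 77.104.107.38:
  76.0.0.0/6 (76.0.0.0 - 79.255.255.255)
  77.0.0.0/9 (77.0.0.0 - 77.127.255.255)
  77.96.0.0/12 (77.96.0.0 - 77.111.255.255)
  77.104.0.0/14 (77.104.0.0 - 77.107.255.255)
  77.104.64.0/18 (77.104.64.0 - 77.104.127.255)
Most specific is 77.104.64.0/18.

77.104.64.0/18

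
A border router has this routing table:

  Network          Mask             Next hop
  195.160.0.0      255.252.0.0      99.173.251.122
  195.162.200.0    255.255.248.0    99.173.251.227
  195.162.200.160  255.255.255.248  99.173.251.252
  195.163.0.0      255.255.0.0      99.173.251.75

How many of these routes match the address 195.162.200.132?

2

Prefixes containing 195.162.200.132:
  195.160.0.0/14 (195.160.0.0 - 195.163.255.255)
  195.162.200.0/21 (195.162.200.0 - 195.162.207.255)
Total matching entries: 2.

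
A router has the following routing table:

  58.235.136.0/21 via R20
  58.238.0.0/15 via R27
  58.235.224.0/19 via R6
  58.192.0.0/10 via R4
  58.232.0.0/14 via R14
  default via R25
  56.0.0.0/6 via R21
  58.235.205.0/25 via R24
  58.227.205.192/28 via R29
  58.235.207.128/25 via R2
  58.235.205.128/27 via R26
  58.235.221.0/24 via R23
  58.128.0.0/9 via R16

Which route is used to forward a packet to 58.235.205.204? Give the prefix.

58.232.0.0/14

Entries matching 58.235.205.204:
  0.0.0.0/0 (default, matches everything)
  56.0.0.0/6 (56.0.0.0 - 59.255.255.255)
  58.128.0.0/9 (58.128.0.0 - 58.255.255.255)
  58.192.0.0/10 (58.192.0.0 - 58.255.255.255)
  58.232.0.0/14 (58.232.0.0 - 58.235.255.255)
Most specific is 58.232.0.0/14.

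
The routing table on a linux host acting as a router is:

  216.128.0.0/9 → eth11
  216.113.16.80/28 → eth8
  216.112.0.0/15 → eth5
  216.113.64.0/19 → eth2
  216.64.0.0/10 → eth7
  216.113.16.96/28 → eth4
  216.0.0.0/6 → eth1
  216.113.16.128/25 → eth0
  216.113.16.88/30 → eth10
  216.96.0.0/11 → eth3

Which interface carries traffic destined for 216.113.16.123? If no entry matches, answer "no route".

Routes whose prefix contains 216.113.16.123:
  216.0.0.0/6 (216.0.0.0 - 219.255.255.255) -> eth1
  216.64.0.0/10 (216.64.0.0 - 216.127.255.255) -> eth7
  216.96.0.0/11 (216.96.0.0 - 216.127.255.255) -> eth3
  216.112.0.0/15 (216.112.0.0 - 216.113.255.255) -> eth5
More-specific entries that do NOT match:
  216.113.16.88/30 (216.113.16.88 - 216.113.16.91) does not contain 216.113.16.123
  216.113.16.80/28 (216.113.16.80 - 216.113.16.95) does not contain 216.113.16.123
  216.113.16.96/28 (216.113.16.96 - 216.113.16.111) does not contain 216.113.16.123
  216.113.16.128/25 (216.113.16.128 - 216.113.16.255) does not contain 216.113.16.123
  216.113.64.0/19 (216.113.64.0 - 216.113.95.255) does not contain 216.113.16.123
Longest matching prefix is /15 -> interface eth5.

eth5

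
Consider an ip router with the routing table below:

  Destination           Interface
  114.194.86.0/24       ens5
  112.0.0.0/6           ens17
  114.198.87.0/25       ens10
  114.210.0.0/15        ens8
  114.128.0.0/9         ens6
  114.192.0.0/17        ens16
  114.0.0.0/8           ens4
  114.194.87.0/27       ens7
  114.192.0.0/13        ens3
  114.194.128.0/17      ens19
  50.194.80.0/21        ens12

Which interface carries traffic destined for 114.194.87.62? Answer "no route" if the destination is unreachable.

Routes whose prefix contains 114.194.87.62:
  112.0.0.0/6 (112.0.0.0 - 115.255.255.255) -> ens17
  114.0.0.0/8 (114.0.0.0 - 114.255.255.255) -> ens4
  114.128.0.0/9 (114.128.0.0 - 114.255.255.255) -> ens6
  114.192.0.0/13 (114.192.0.0 - 114.199.255.255) -> ens3
More-specific entries that do NOT match:
  114.194.87.0/27 (114.194.87.0 - 114.194.87.31) does not contain 114.194.87.62
  114.198.87.0/25 (114.198.87.0 - 114.198.87.127) does not contain 114.194.87.62
  114.194.86.0/24 (114.194.86.0 - 114.194.86.255) does not contain 114.194.87.62
  50.194.80.0/21 (50.194.80.0 - 50.194.87.255) does not contain 114.194.87.62
  114.192.0.0/17 (114.192.0.0 - 114.192.127.255) does not contain 114.194.87.62
  114.194.128.0/17 (114.194.128.0 - 114.194.255.255) does not contain 114.194.87.62
  114.210.0.0/15 (114.210.0.0 - 114.211.255.255) does not contain 114.194.87.62
Longest matching prefix is /13 -> interface ens3.

ens3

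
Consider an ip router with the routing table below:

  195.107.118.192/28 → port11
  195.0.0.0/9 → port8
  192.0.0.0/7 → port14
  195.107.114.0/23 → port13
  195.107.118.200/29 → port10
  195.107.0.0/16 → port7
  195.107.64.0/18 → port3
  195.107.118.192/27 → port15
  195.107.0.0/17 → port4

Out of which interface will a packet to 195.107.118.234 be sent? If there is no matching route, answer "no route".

Routes whose prefix contains 195.107.118.234:
  195.0.0.0/9 (195.0.0.0 - 195.127.255.255) -> port8
  195.107.0.0/16 (195.107.0.0 - 195.107.255.255) -> port7
  195.107.0.0/17 (195.107.0.0 - 195.107.127.255) -> port4
  195.107.64.0/18 (195.107.64.0 - 195.107.127.255) -> port3
More-specific entries that do NOT match:
  195.107.118.200/29 (195.107.118.200 - 195.107.118.207) does not contain 195.107.118.234
  195.107.118.192/28 (195.107.118.192 - 195.107.118.207) does not contain 195.107.118.234
  195.107.118.192/27 (195.107.118.192 - 195.107.118.223) does not contain 195.107.118.234
  195.107.114.0/23 (195.107.114.0 - 195.107.115.255) does not contain 195.107.118.234
Longest matching prefix is /18 -> interface port3.

port3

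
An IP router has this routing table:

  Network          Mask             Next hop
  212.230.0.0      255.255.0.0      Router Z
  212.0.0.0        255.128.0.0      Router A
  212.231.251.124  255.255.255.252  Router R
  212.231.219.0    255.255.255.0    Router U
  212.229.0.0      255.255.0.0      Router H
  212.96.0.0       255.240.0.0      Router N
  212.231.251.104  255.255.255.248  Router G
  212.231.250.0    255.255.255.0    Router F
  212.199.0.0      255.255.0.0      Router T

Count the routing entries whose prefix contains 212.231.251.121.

No listed prefix contains 212.231.251.121.
Total matching entries: 0.

0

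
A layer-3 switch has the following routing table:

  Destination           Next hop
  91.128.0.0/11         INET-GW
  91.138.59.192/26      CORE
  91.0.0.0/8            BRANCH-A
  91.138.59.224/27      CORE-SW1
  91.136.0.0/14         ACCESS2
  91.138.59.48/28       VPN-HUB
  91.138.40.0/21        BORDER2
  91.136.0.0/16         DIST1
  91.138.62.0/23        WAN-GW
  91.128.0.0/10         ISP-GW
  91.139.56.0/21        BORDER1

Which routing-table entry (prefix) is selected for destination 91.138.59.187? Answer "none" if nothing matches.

Entries matching 91.138.59.187:
  91.0.0.0/8 (91.0.0.0 - 91.255.255.255)
  91.128.0.0/10 (91.128.0.0 - 91.191.255.255)
  91.128.0.0/11 (91.128.0.0 - 91.159.255.255)
  91.136.0.0/14 (91.136.0.0 - 91.139.255.255)
Most specific is 91.136.0.0/14.

91.136.0.0/14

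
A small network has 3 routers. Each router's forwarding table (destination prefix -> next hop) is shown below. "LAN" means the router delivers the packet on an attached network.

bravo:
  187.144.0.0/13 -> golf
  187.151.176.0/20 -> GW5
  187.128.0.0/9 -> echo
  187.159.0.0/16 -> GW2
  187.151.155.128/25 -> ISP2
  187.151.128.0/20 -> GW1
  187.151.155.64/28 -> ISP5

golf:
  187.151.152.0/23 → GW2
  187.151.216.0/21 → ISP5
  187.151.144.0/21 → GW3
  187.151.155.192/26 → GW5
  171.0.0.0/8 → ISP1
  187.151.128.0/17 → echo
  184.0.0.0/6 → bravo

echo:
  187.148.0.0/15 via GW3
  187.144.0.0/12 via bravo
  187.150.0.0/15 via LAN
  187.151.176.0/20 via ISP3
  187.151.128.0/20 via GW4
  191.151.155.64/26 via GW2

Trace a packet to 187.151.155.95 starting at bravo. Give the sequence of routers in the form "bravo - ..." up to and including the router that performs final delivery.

bravo - golf - echo

At bravo: longest match for 187.151.155.95 is 187.144.0.0/13 -> golf
At golf: longest match for 187.151.155.95 is 187.151.128.0/17 -> echo
At echo: longest match for 187.151.155.95 is 187.150.0.0/15 -> LAN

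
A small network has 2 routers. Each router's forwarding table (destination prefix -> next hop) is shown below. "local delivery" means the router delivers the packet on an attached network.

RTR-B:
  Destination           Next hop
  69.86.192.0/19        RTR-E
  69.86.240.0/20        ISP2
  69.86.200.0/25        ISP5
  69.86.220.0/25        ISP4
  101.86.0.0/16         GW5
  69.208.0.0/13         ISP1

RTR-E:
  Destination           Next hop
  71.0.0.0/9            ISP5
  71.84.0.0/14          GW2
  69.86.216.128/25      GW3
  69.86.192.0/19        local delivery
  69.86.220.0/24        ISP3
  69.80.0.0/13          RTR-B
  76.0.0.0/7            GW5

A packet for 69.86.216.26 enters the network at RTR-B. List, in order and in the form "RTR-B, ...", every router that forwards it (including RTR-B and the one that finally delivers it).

RTR-B, RTR-E

At RTR-B: longest match for 69.86.216.26 is 69.86.192.0/19 -> RTR-E
At RTR-E: longest match for 69.86.216.26 is 69.86.192.0/19 -> local delivery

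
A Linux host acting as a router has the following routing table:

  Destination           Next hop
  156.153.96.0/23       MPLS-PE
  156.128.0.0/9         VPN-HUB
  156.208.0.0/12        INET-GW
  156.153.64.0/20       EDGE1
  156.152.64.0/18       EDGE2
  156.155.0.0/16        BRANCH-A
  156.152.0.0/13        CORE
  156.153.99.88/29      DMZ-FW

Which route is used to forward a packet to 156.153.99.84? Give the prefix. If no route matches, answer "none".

156.152.0.0/13

Entries matching 156.153.99.84:
  156.128.0.0/9 (156.128.0.0 - 156.255.255.255)
  156.152.0.0/13 (156.152.0.0 - 156.159.255.255)
Most specific is 156.152.0.0/13.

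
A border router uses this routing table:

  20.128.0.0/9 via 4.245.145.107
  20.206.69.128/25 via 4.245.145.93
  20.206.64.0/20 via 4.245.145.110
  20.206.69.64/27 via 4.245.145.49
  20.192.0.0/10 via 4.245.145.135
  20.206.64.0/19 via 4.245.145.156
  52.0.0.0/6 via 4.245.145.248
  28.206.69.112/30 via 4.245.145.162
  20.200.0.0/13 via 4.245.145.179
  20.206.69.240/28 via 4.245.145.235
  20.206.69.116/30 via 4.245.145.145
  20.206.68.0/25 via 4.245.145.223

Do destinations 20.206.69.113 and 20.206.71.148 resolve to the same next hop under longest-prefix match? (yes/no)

20.206.69.113: longest match 20.206.64.0/20 -> 4.245.145.110
20.206.71.148: longest match 20.206.64.0/20 -> 4.245.145.110

yes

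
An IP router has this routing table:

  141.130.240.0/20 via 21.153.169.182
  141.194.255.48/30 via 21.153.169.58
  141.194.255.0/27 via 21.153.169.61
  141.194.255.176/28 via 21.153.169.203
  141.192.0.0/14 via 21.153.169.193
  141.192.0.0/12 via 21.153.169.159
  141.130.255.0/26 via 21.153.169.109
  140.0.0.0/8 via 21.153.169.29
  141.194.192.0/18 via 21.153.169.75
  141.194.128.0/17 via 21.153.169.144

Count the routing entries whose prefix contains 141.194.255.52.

Prefixes containing 141.194.255.52:
  141.192.0.0/12 (141.192.0.0 - 141.207.255.255)
  141.192.0.0/14 (141.192.0.0 - 141.195.255.255)
  141.194.128.0/17 (141.194.128.0 - 141.194.255.255)
  141.194.192.0/18 (141.194.192.0 - 141.194.255.255)
Total matching entries: 4.

4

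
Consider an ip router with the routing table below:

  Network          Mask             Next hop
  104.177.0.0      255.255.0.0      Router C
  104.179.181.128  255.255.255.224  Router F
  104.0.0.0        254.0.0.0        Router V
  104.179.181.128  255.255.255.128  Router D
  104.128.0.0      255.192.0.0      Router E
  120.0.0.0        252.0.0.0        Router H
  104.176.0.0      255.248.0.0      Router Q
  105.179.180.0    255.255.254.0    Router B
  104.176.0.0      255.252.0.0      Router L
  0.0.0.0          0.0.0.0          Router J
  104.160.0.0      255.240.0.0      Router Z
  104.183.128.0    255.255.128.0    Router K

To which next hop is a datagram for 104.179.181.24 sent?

Router L

Routes whose prefix contains 104.179.181.24:
  0.0.0.0/0 (default, matches everything) -> Router J
  104.0.0.0/7 (104.0.0.0 - 105.255.255.255) -> Router V
  104.128.0.0/10 (104.128.0.0 - 104.191.255.255) -> Router E
  104.176.0.0/13 (104.176.0.0 - 104.183.255.255) -> Router Q
  104.176.0.0/14 (104.176.0.0 - 104.179.255.255) -> Router L
More-specific entries that do NOT match:
  104.179.181.128/27 (104.179.181.128 - 104.179.181.159) does not contain 104.179.181.24
  104.179.181.128/25 (104.179.181.128 - 104.179.181.255) does not contain 104.179.181.24
  105.179.180.0/23 (105.179.180.0 - 105.179.181.255) does not contain 104.179.181.24
  104.183.128.0/17 (104.183.128.0 - 104.183.255.255) does not contain 104.179.181.24
  104.177.0.0/16 (104.177.0.0 - 104.177.255.255) does not contain 104.179.181.24
Longest matching prefix is /14 -> next hop Router L.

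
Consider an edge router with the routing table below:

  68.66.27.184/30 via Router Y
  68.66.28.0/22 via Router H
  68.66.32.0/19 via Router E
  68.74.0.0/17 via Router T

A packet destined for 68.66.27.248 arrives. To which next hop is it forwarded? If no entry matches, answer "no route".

No entry's prefix contains 68.66.27.248; there is no default route.

no route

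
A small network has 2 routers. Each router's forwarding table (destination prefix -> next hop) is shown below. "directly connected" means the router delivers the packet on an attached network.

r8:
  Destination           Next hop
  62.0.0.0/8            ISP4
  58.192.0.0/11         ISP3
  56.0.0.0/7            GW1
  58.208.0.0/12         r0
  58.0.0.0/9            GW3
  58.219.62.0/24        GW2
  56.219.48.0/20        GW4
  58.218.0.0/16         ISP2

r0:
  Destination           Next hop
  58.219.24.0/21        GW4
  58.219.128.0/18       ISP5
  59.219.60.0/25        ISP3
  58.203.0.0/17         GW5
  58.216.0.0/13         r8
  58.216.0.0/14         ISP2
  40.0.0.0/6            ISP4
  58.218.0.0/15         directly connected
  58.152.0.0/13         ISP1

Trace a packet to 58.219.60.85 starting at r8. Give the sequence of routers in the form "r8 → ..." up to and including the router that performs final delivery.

r8 → r0

At r8: longest match for 58.219.60.85 is 58.208.0.0/12 -> r0
At r0: longest match for 58.219.60.85 is 58.218.0.0/15 -> directly connected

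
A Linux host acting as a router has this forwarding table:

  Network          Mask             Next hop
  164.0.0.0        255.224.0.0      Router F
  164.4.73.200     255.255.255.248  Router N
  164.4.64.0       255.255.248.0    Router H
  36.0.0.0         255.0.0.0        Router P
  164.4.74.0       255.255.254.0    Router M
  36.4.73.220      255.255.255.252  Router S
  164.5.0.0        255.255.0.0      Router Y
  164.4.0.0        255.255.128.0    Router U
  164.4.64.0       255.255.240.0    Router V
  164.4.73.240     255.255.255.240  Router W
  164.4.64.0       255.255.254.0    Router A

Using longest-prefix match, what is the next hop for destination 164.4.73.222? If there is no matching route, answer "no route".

Routes whose prefix contains 164.4.73.222:
  164.0.0.0/11 (164.0.0.0 - 164.31.255.255) -> Router F
  164.4.0.0/17 (164.4.0.0 - 164.4.127.255) -> Router U
  164.4.64.0/20 (164.4.64.0 - 164.4.79.255) -> Router V
More-specific entries that do NOT match:
  36.4.73.220/30 (36.4.73.220 - 36.4.73.223) does not contain 164.4.73.222
  164.4.73.200/29 (164.4.73.200 - 164.4.73.207) does not contain 164.4.73.222
  164.4.73.240/28 (164.4.73.240 - 164.4.73.255) does not contain 164.4.73.222
  164.4.74.0/23 (164.4.74.0 - 164.4.75.255) does not contain 164.4.73.222
  164.4.64.0/23 (164.4.64.0 - 164.4.65.255) does not contain 164.4.73.222
  164.4.64.0/21 (164.4.64.0 - 164.4.71.255) does not contain 164.4.73.222
Longest matching prefix is /20 -> next hop Router V.

Router V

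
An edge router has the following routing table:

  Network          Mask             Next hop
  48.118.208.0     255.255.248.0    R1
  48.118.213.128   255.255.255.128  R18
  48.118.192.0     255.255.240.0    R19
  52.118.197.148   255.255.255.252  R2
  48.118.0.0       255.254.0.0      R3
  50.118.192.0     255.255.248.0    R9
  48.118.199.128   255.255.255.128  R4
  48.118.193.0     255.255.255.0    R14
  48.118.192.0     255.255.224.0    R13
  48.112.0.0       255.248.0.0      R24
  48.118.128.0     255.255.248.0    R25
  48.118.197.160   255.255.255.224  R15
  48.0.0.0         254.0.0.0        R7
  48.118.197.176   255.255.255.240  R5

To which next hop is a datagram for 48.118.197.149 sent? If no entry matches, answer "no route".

Routes whose prefix contains 48.118.197.149:
  48.0.0.0/7 (48.0.0.0 - 49.255.255.255) -> R7
  48.112.0.0/13 (48.112.0.0 - 48.119.255.255) -> R24
  48.118.0.0/15 (48.118.0.0 - 48.119.255.255) -> R3
  48.118.192.0/19 (48.118.192.0 - 48.118.223.255) -> R13
  48.118.192.0/20 (48.118.192.0 - 48.118.207.255) -> R19
More-specific entries that do NOT match:
  52.118.197.148/30 (52.118.197.148 - 52.118.197.151) does not contain 48.118.197.149
  48.118.197.176/28 (48.118.197.176 - 48.118.197.191) does not contain 48.118.197.149
  48.118.197.160/27 (48.118.197.160 - 48.118.197.191) does not contain 48.118.197.149
  48.118.213.128/25 (48.118.213.128 - 48.118.213.255) does not contain 48.118.197.149
  48.118.199.128/25 (48.118.199.128 - 48.118.199.255) does not contain 48.118.197.149
  48.118.193.0/24 (48.118.193.0 - 48.118.193.255) does not contain 48.118.197.149
  48.118.208.0/21 (48.118.208.0 - 48.118.215.255) does not contain 48.118.197.149
  50.118.192.0/21 (50.118.192.0 - 50.118.199.255) does not contain 48.118.197.149
  48.118.128.0/21 (48.118.128.0 - 48.118.135.255) does not contain 48.118.197.149
Longest matching prefix is /20 -> next hop R19.

R19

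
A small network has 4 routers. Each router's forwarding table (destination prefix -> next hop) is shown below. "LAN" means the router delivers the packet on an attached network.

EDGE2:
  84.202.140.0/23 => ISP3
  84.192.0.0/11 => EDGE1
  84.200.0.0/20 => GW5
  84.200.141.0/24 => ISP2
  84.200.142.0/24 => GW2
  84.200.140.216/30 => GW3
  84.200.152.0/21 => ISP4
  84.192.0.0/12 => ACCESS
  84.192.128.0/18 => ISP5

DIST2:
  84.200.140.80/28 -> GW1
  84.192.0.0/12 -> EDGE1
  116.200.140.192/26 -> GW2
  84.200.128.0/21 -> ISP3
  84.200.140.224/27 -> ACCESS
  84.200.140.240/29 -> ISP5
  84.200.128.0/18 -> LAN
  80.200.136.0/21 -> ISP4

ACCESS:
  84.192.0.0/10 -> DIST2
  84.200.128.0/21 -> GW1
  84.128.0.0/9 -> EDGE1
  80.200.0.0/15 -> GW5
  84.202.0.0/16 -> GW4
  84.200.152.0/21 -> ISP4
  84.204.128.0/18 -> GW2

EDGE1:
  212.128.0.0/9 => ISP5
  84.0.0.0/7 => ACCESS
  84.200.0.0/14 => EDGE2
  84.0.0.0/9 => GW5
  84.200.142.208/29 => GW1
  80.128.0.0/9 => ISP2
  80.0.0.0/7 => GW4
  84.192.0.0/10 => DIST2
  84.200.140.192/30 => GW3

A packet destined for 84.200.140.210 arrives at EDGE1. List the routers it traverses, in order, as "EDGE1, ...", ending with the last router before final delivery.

At EDGE1: longest match for 84.200.140.210 is 84.200.0.0/14 -> EDGE2
At EDGE2: longest match for 84.200.140.210 is 84.192.0.0/12 -> ACCESS
At ACCESS: longest match for 84.200.140.210 is 84.192.0.0/10 -> DIST2
At DIST2: longest match for 84.200.140.210 is 84.200.128.0/18 -> LAN

EDGE1, EDGE2, ACCESS, DIST2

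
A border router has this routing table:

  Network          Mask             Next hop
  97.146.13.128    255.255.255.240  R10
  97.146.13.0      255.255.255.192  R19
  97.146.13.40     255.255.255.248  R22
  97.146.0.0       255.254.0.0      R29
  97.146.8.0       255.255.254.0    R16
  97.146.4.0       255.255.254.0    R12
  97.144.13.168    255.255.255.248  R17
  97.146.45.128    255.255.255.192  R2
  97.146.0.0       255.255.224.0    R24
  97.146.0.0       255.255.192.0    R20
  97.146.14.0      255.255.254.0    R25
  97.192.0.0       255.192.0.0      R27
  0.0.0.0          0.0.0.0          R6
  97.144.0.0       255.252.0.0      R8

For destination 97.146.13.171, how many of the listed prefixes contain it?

Prefixes containing 97.146.13.171:
  0.0.0.0/0 (default, matches everything)
  97.144.0.0/14 (97.144.0.0 - 97.147.255.255)
  97.146.0.0/15 (97.146.0.0 - 97.147.255.255)
  97.146.0.0/18 (97.146.0.0 - 97.146.63.255)
  97.146.0.0/19 (97.146.0.0 - 97.146.31.255)
Total matching entries: 5.

5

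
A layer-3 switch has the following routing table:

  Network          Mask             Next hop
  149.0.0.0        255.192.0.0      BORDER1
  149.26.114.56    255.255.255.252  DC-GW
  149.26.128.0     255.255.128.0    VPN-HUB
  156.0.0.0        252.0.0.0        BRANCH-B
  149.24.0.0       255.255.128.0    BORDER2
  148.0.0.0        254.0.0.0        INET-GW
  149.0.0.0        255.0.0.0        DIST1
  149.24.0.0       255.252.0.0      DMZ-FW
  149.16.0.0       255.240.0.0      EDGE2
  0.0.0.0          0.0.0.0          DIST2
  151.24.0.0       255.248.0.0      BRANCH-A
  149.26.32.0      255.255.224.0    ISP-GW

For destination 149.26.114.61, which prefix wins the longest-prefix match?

149.24.0.0/14

Entries matching 149.26.114.61:
  0.0.0.0/0 (default, matches everything)
  148.0.0.0/7 (148.0.0.0 - 149.255.255.255)
  149.0.0.0/8 (149.0.0.0 - 149.255.255.255)
  149.0.0.0/10 (149.0.0.0 - 149.63.255.255)
  149.16.0.0/12 (149.16.0.0 - 149.31.255.255)
  149.24.0.0/14 (149.24.0.0 - 149.27.255.255)
Most specific is 149.24.0.0/14.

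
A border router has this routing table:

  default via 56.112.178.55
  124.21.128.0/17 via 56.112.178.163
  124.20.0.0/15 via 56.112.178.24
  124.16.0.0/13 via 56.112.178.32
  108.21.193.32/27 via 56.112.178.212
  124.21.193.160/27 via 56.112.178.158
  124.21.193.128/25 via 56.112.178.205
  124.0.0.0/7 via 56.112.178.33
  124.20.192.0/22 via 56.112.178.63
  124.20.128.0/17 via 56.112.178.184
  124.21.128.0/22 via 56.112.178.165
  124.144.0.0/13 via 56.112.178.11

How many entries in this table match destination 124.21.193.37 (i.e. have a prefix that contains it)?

Prefixes containing 124.21.193.37:
  0.0.0.0/0 (default, matches everything)
  124.0.0.0/7 (124.0.0.0 - 125.255.255.255)
  124.16.0.0/13 (124.16.0.0 - 124.23.255.255)
  124.20.0.0/15 (124.20.0.0 - 124.21.255.255)
  124.21.128.0/17 (124.21.128.0 - 124.21.255.255)
Total matching entries: 5.

5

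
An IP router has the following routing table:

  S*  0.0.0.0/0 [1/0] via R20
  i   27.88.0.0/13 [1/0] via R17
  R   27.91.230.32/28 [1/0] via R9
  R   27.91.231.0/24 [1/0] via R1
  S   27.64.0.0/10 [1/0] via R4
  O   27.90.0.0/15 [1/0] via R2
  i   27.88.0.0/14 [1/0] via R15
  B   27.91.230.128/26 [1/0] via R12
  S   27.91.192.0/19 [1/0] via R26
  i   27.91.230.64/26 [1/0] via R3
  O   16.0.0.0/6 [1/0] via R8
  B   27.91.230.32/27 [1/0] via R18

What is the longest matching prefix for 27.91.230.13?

27.90.0.0/15

Entries matching 27.91.230.13:
  0.0.0.0/0 (default, matches everything)
  27.64.0.0/10 (27.64.0.0 - 27.127.255.255)
  27.88.0.0/13 (27.88.0.0 - 27.95.255.255)
  27.88.0.0/14 (27.88.0.0 - 27.91.255.255)
  27.90.0.0/15 (27.90.0.0 - 27.91.255.255)
Most specific is 27.90.0.0/15.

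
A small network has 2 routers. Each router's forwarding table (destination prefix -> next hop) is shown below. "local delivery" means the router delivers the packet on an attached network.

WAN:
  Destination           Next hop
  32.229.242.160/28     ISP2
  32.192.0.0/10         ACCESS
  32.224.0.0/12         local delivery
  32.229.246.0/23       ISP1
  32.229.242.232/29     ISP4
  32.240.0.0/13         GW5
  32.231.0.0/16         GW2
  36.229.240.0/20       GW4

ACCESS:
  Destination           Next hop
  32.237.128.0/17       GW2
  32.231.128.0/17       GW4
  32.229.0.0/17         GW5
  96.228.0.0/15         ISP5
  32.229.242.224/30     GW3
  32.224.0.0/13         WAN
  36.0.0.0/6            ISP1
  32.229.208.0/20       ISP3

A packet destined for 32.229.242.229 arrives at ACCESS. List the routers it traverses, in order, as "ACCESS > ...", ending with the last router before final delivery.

ACCESS > WAN

At ACCESS: longest match for 32.229.242.229 is 32.224.0.0/13 -> WAN
At WAN: longest match for 32.229.242.229 is 32.224.0.0/12 -> local delivery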